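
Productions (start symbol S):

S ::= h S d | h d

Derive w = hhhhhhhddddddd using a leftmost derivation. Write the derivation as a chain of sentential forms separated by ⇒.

S ⇒ hSd   [S ::= h S d]
hSd ⇒ hhSdd   [S ::= h S d]
hhSdd ⇒ hhhSddd   [S ::= h S d]
hhhSddd ⇒ hhhhSdddd   [S ::= h S d]
hhhhSdddd ⇒ hhhhhSddddd   [S ::= h S d]
hhhhhSddddd ⇒ hhhhhhSdddddd   [S ::= h S d]
hhhhhhSdddddd ⇒ hhhhhhhddddddd   [S ::= h d]

S⇒hSd⇒hhSdd⇒hhhSddd⇒hhhhSdddd⇒hhhhhSddddd⇒hhhhhhSdddddd⇒hhhhhhhddddddd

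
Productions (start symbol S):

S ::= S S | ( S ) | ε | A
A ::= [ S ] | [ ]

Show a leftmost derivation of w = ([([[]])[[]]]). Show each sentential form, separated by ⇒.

S⇒(S)⇒(A)⇒([S])⇒([SS])⇒([(S)S])⇒([(A)S])⇒([([S])S])⇒([([A])S])⇒([([[]])S])⇒([([[]])A])⇒([([[]])[S]])⇒([([[]])[A]])⇒([([[]])[[S]]])⇒([([[]])[[]]])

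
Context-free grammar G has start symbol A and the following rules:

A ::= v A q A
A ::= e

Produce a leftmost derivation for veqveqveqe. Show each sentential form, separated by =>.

A => vAqA   [A ::= v A q A]
vAqA => veqA   [A ::= e]
veqA => veqvAqA   [A ::= v A q A]
veqvAqA => veqveqA   [A ::= e]
veqveqA => veqveqvAqA   [A ::= v A q A]
veqveqvAqA => veqveqveqA   [A ::= e]
veqveqveqA => veqveqveqe   [A ::= e]

A=>vAqA=>veqA=>veqvAqA=>veqveqA=>veqveqvAqA=>veqveqveqA=>veqveqveqe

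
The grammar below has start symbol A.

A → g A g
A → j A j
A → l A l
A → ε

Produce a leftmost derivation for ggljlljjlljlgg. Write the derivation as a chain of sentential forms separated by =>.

A=>gAg=>ggAgg=>gglAlgg=>ggljAjlgg=>ggljlAljlgg=>ggljllAlljlgg=>ggljlljAjlljlgg=>ggljlljjlljlgg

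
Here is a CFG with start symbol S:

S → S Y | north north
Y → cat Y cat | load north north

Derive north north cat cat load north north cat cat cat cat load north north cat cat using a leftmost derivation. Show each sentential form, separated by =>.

S => S Y   [S → S Y]
S Y => S Y Y   [S → S Y]
S Y Y => north north Y Y   [S → north north]
north north Y Y => north north cat Y cat Y   [Y → cat Y cat]
north north cat Y cat Y => north north cat cat Y cat cat Y   [Y → cat Y cat]
north north cat cat Y cat cat Y => north north cat cat load north north cat cat Y   [Y → load north north]
north north cat cat load north north cat cat Y => north north cat cat load north north cat cat cat Y cat   [Y → cat Y cat]
north north cat cat load north north cat cat cat Y cat => north north cat cat load north north cat cat cat cat Y cat cat   [Y → cat Y cat]
north north cat cat load north north cat cat cat cat Y cat cat => north north cat cat load north north cat cat cat cat load north north cat cat   [Y → load north north]

S => S Y => S Y Y => north north Y Y => north north cat Y cat Y => north north cat cat Y cat cat Y => north north cat cat load north north cat cat Y => north north cat cat load north north cat cat cat Y cat => north north cat cat load north north cat cat cat cat Y cat cat => north north cat cat load north north cat cat cat cat load north north cat cat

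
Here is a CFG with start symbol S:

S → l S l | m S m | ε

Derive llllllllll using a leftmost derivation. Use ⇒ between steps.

S⇒lSl⇒llSll⇒lllSlll⇒llllSllll⇒lllllSlllll⇒llllllllll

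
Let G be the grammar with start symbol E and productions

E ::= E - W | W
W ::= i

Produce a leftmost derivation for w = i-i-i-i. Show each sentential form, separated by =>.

E => E-W => E-W-W => E-W-W-W => W-W-W-W => i-W-W-W => i-i-W-W => i-i-i-W => i-i-i-i

E => E-W   [E ::= E - W]
E-W => E-W-W   [E ::= E - W]
E-W-W => E-W-W-W   [E ::= E - W]
E-W-W-W => W-W-W-W   [E ::= W]
W-W-W-W => i-W-W-W   [W ::= i]
i-W-W-W => i-i-W-W   [W ::= i]
i-i-W-W => i-i-i-W   [W ::= i]
i-i-i-W => i-i-i-i   [W ::= i]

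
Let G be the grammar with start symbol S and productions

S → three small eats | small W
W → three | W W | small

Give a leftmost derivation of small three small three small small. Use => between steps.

S => small W   [S → small W]
small W => small W W   [W → W W]
small W W => small W W W   [W → W W]
small W W W => small W W W W   [W → W W]
small W W W W => small three W W W   [W → three]
small three W W W => small three small W W   [W → small]
small three small W W => small three small three W   [W → three]
small three small three W => small three small three W W   [W → W W]
small three small three W W => small three small three small W   [W → small]
small three small three small W => small three small three small small   [W → small]

S => small W => small W W => small W W W => small W W W W => small three W W W => small three small W W => small three small three W => small three small three W W => small three small three small W => small three small three small small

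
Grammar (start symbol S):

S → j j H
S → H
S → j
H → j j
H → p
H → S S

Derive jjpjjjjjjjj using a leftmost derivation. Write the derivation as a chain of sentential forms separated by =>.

S => H => SS => HS => SSS => jjHSS => jjpSS => jjpjjHS => jjpjjSSS => jjpjjjSS => jjpjjjjS => jjpjjjjjjH => jjpjjjjjjSS => jjpjjjjjjjS => jjpjjjjjjjj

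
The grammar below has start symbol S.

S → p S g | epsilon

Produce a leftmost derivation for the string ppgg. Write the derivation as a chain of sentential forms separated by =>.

S => pSg => ppSgg => ppgg

S => pSg   [S → p S g]
pSg => ppSgg   [S → p S g]
ppSgg => ppgg   [S → epsilon]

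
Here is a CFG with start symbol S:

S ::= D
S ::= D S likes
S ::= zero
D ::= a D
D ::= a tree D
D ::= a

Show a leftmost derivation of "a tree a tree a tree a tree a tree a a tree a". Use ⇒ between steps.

S ⇒ D   [S ::= D]
D ⇒ a tree D   [D ::= a tree D]
a tree D ⇒ a tree a tree D   [D ::= a tree D]
a tree a tree D ⇒ a tree a tree a tree D   [D ::= a tree D]
a tree a tree a tree D ⇒ a tree a tree a tree a tree D   [D ::= a tree D]
a tree a tree a tree a tree D ⇒ a tree a tree a tree a tree a tree D   [D ::= a tree D]
a tree a tree a tree a tree a tree D ⇒ a tree a tree a tree a tree a tree a D   [D ::= a D]
a tree a tree a tree a tree a tree a D ⇒ a tree a tree a tree a tree a tree a a tree D   [D ::= a tree D]
a tree a tree a tree a tree a tree a a tree D ⇒ a tree a tree a tree a tree a tree a a tree a   [D ::= a]

S ⇒ D ⇒ a tree D ⇒ a tree a tree D ⇒ a tree a tree a tree D ⇒ a tree a tree a tree a tree D ⇒ a tree a tree a tree a tree a tree D ⇒ a tree a tree a tree a tree a tree a D ⇒ a tree a tree a tree a tree a tree a a tree D ⇒ a tree a tree a tree a tree a tree a a tree a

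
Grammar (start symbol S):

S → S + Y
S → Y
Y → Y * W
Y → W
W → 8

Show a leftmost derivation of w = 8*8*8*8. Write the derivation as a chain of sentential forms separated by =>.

S => Y => Y*W => Y*W*W => Y*W*W*W => W*W*W*W => 8*W*W*W => 8*8*W*W => 8*8*8*W => 8*8*8*8

S => Y   [S → Y]
Y => Y*W   [Y → Y * W]
Y*W => Y*W*W   [Y → Y * W]
Y*W*W => Y*W*W*W   [Y → Y * W]
Y*W*W*W => W*W*W*W   [Y → W]
W*W*W*W => 8*W*W*W   [W → 8]
8*W*W*W => 8*8*W*W   [W → 8]
8*8*W*W => 8*8*8*W   [W → 8]
8*8*8*W => 8*8*8*8   [W → 8]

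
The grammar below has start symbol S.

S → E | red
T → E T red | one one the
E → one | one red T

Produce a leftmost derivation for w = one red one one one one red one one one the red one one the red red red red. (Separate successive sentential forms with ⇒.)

S ⇒ E ⇒ one red T ⇒ one red E T red ⇒ one red one T red ⇒ one red one E T red red ⇒ one red one one T red red ⇒ one red one one E T red red red ⇒ one red one one one T red red red ⇒ one red one one one E T red red red red ⇒ one red one one one one red T T red red red red ⇒ one red one one one one red E T red T red red red red ⇒ one red one one one one red one T red T red red red red ⇒ one red one one one one red one one one the red T red red red red ⇒ one red one one one one red one one one the red one one the red red red red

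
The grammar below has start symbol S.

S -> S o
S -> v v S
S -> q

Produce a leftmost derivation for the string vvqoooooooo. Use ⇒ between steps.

S ⇒ So   [S -> S o]
So ⇒ Soo   [S -> S o]
Soo ⇒ Sooo   [S -> S o]
Sooo ⇒ Soooo   [S -> S o]
Soooo ⇒ vvSoooo   [S -> v v S]
vvSoooo ⇒ vvSooooo   [S -> S o]
vvSooooo ⇒ vvSoooooo   [S -> S o]
vvSoooooo ⇒ vvSooooooo   [S -> S o]
vvSooooooo ⇒ vvSoooooooo   [S -> S o]
vvSoooooooo ⇒ vvqoooooooo   [S -> q]

S ⇒ So ⇒ Soo ⇒ Sooo ⇒ Soooo ⇒ vvSoooo ⇒ vvSooooo ⇒ vvSoooooo ⇒ vvSooooooo ⇒ vvSoooooooo ⇒ vvqoooooooo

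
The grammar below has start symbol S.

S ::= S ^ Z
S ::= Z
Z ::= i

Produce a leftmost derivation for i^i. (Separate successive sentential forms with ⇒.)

S ⇒ S^Z ⇒ Z^Z ⇒ i^Z ⇒ i^i

S ⇒ S^Z   [S ::= S ^ Z]
S^Z ⇒ Z^Z   [S ::= Z]
Z^Z ⇒ i^Z   [Z ::= i]
i^Z ⇒ i^i   [Z ::= i]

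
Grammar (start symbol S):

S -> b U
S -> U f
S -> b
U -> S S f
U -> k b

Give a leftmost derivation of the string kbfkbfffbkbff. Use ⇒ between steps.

S ⇒ Uf ⇒ SSff ⇒ UfSff ⇒ SSffSff ⇒ UfSffSff ⇒ kbfSffSff ⇒ kbfUfffSff ⇒ kbfkbfffSff ⇒ kbfkbfffbUff ⇒ kbfkbfffbkbff

S ⇒ Uf   [S -> U f]
Uf ⇒ SSff   [U -> S S f]
SSff ⇒ UfSff   [S -> U f]
UfSff ⇒ SSffSff   [U -> S S f]
SSffSff ⇒ UfSffSff   [S -> U f]
UfSffSff ⇒ kbfSffSff   [U -> k b]
kbfSffSff ⇒ kbfUfffSff   [S -> U f]
kbfUfffSff ⇒ kbfkbfffSff   [U -> k b]
kbfkbfffSff ⇒ kbfkbfffbUff   [S -> b U]
kbfkbfffbUff ⇒ kbfkbfffbkbff   [U -> k b]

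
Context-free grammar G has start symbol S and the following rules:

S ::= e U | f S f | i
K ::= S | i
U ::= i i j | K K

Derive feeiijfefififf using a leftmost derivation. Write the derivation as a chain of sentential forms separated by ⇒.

S ⇒ fSf ⇒ feUf ⇒ feKKf ⇒ feSKf ⇒ feeUKf ⇒ feeiijKf ⇒ feeiijSf ⇒ feeiijfSff ⇒ feeiijfeUff ⇒ feeiijfeKKff ⇒ feeiijfeSKff ⇒ feeiijfefSfKff ⇒ feeiijfefifKff ⇒ feeiijfefififf

S ⇒ fSf   [S ::= f S f]
fSf ⇒ feUf   [S ::= e U]
feUf ⇒ feKKf   [U ::= K K]
feKKf ⇒ feSKf   [K ::= S]
feSKf ⇒ feeUKf   [S ::= e U]
feeUKf ⇒ feeiijKf   [U ::= i i j]
feeiijKf ⇒ feeiijSf   [K ::= S]
feeiijSf ⇒ feeiijfSff   [S ::= f S f]
feeiijfSff ⇒ feeiijfeUff   [S ::= e U]
feeiijfeUff ⇒ feeiijfeKKff   [U ::= K K]
feeiijfeKKff ⇒ feeiijfeSKff   [K ::= S]
feeiijfeSKff ⇒ feeiijfefSfKff   [S ::= f S f]
feeiijfefSfKff ⇒ feeiijfefifKff   [S ::= i]
feeiijfefifKff ⇒ feeiijfefififf   [K ::= i]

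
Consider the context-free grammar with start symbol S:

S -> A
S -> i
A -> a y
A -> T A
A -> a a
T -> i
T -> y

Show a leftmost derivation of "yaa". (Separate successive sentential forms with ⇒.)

S ⇒ A   [S -> A]
A ⇒ TA   [A -> T A]
TA ⇒ yA   [T -> y]
yA ⇒ yaa   [A -> a a]

S ⇒ A ⇒ TA ⇒ yA ⇒ yaa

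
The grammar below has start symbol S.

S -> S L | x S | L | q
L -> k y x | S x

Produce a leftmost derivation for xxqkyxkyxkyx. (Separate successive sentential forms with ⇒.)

S ⇒ SL ⇒ xSL ⇒ xSLL ⇒ xxSLL ⇒ xxSLLL ⇒ xxqLLL ⇒ xxqkyxLL ⇒ xxqkyxkyxL ⇒ xxqkyxkyxkyx

S ⇒ SL   [S -> S L]
SL ⇒ xSL   [S -> x S]
xSL ⇒ xSLL   [S -> S L]
xSLL ⇒ xxSLL   [S -> x S]
xxSLL ⇒ xxSLLL   [S -> S L]
xxSLLL ⇒ xxqLLL   [S -> q]
xxqLLL ⇒ xxqkyxLL   [L -> k y x]
xxqkyxLL ⇒ xxqkyxkyxL   [L -> k y x]
xxqkyxkyxL ⇒ xxqkyxkyxkyx   [L -> k y x]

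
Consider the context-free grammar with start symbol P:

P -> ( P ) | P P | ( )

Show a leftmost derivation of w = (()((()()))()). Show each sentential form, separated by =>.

P=>(P)=>(PP)=>(PPP)=>(()PP)=>(()(P)P)=>(()((P))P)=>(()((PP))P)=>(()((()P))P)=>(()((()()))P)=>(()((()()))())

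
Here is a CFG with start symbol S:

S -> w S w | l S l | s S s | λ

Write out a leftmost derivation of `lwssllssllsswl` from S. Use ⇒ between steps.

S⇒lSl⇒lwSwl⇒lwsSswl⇒lwssSsswl⇒lwsslSlsswl⇒lwssllSllsswl⇒lwssllsSsllsswl⇒lwssllssllsswl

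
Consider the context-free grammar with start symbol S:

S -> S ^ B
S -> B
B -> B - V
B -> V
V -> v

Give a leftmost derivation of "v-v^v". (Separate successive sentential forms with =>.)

S => S^B => B^B => B-V^B => V-V^B => v-V^B => v-v^B => v-v^V => v-v^v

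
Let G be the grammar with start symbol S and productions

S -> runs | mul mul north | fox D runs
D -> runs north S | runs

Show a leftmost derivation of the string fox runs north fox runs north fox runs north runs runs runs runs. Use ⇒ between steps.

S ⇒ fox D runs   [S -> fox D runs]
fox D runs ⇒ fox runs north S runs   [D -> runs north S]
fox runs north S runs ⇒ fox runs north fox D runs runs   [S -> fox D runs]
fox runs north fox D runs runs ⇒ fox runs north fox runs north S runs runs   [D -> runs north S]
fox runs north fox runs north S runs runs ⇒ fox runs north fox runs north fox D runs runs runs   [S -> fox D runs]
fox runs north fox runs north fox D runs runs runs ⇒ fox runs north fox runs north fox runs north S runs runs runs   [D -> runs north S]
fox runs north fox runs north fox runs north S runs runs runs ⇒ fox runs north fox runs north fox runs north runs runs runs runs   [S -> runs]

S ⇒ fox D runs ⇒ fox runs north S runs ⇒ fox runs north fox D runs runs ⇒ fox runs north fox runs north S runs runs ⇒ fox runs north fox runs north fox D runs runs runs ⇒ fox runs north fox runs north fox runs north S runs runs runs ⇒ fox runs north fox runs north fox runs north runs runs runs runs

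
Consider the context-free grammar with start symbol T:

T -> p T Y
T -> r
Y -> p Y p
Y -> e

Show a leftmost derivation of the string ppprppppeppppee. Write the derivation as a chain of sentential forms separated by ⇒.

T ⇒ pTY ⇒ ppTYY ⇒ pppTYYY ⇒ ppprYYY ⇒ ppprpYpYY ⇒ ppprppYppYY ⇒ ppprpppYpppYY ⇒ ppprppppYppppYY ⇒ ppprppppeppppYY ⇒ ppprppppeppppeY ⇒ ppprppppeppppee

T ⇒ pTY   [T -> p T Y]
pTY ⇒ ppTYY   [T -> p T Y]
ppTYY ⇒ pppTYYY   [T -> p T Y]
pppTYYY ⇒ ppprYYY   [T -> r]
ppprYYY ⇒ ppprpYpYY   [Y -> p Y p]
ppprpYpYY ⇒ ppprppYppYY   [Y -> p Y p]
ppprppYppYY ⇒ ppprpppYpppYY   [Y -> p Y p]
ppprpppYpppYY ⇒ ppprppppYppppYY   [Y -> p Y p]
ppprppppYppppYY ⇒ ppprppppeppppYY   [Y -> e]
ppprppppeppppYY ⇒ ppprppppeppppeY   [Y -> e]
ppprppppeppppeY ⇒ ppprppppeppppee   [Y -> e]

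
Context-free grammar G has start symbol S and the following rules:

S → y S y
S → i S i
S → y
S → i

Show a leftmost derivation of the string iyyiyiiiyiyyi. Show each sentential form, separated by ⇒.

S ⇒ iSi ⇒ iySyi ⇒ iyySyyi ⇒ iyyiSiyyi ⇒ iyyiySyiyyi ⇒ iyyiyiSiyiyyi ⇒ iyyiyiiiyiyyi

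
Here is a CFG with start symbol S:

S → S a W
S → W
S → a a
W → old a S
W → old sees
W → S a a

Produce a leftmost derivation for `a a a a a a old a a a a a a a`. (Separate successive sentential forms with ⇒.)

S ⇒ W ⇒ S a a ⇒ S a W a a ⇒ a a a W a a ⇒ a a a S a a a a ⇒ a a a S a W a a a a ⇒ a a a a a a W a a a a ⇒ a a a a a a old a S a a a a ⇒ a a a a a a old a a a a a a a

S ⇒ W   [S → W]
W ⇒ S a a   [W → S a a]
S a a ⇒ S a W a a   [S → S a W]
S a W a a ⇒ a a a W a a   [S → a a]
a a a W a a ⇒ a a a S a a a a   [W → S a a]
a a a S a a a a ⇒ a a a S a W a a a a   [S → S a W]
a a a S a W a a a a ⇒ a a a a a a W a a a a   [S → a a]
a a a a a a W a a a a ⇒ a a a a a a old a S a a a a   [W → old a S]
a a a a a a old a S a a a a ⇒ a a a a a a old a a a a a a a   [S → a a]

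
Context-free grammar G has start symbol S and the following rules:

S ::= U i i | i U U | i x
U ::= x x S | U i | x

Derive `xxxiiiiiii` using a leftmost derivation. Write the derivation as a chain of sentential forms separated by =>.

S=>Uii=>Uiii=>Uiiii=>xxSiiii=>xxUiiiiii=>xxUiiiiiii=>xxxiiiiiii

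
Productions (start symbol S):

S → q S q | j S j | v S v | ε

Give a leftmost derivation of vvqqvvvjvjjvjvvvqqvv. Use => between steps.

S => vSv   [S → v S v]
vSv => vvSvv   [S → v S v]
vvSvv => vvqSqvv   [S → q S q]
vvqSqvv => vvqqSqqvv   [S → q S q]
vvqqSqqvv => vvqqvSvqqvv   [S → v S v]
vvqqvSvqqvv => vvqqvvSvvqqvv   [S → v S v]
vvqqvvSvvqqvv => vvqqvvvSvvvqqvv   [S → v S v]
vvqqvvvSvvvqqvv => vvqqvvvjSjvvvqqvv   [S → j S j]
vvqqvvvjSjvvvqqvv => vvqqvvvjvSvjvvvqqvv   [S → v S v]
vvqqvvvjvSvjvvvqqvv => vvqqvvvjvjSjvjvvvqqvv   [S → j S j]
vvqqvvvjvjSjvjvvvqqvv => vvqqvvvjvjjvjvvvqqvv   [S → ε]

S=>vSv=>vvSvv=>vvqSqvv=>vvqqSqqvv=>vvqqvSvqqvv=>vvqqvvSvvqqvv=>vvqqvvvSvvvqqvv=>vvqqvvvjSjvvvqqvv=>vvqqvvvjvSvjvvvqqvv=>vvqqvvvjvjSjvjvvvqqvv=>vvqqvvvjvjjvjvvvqqvv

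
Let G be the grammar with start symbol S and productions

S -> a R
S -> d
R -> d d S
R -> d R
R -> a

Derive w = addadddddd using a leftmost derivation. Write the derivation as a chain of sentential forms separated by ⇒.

S ⇒ aR   [S -> a R]
aR ⇒ addS   [R -> d d S]
addS ⇒ addaR   [S -> a R]
addaR ⇒ addadR   [R -> d R]
addadR ⇒ addaddR   [R -> d R]
addaddR ⇒ addadddR   [R -> d R]
addadddR ⇒ addadddddS   [R -> d d S]
addadddddS ⇒ addadddddd   [S -> d]

S ⇒ aR ⇒ addS ⇒ addaR ⇒ addadR ⇒ addaddR ⇒ addadddR ⇒ addadddddS ⇒ addadddddd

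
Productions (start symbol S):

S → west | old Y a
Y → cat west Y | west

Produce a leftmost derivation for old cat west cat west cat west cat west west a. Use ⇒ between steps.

S ⇒ old Y a ⇒ old cat west Y a ⇒ old cat west cat west Y a ⇒ old cat west cat west cat west Y a ⇒ old cat west cat west cat west cat west Y a ⇒ old cat west cat west cat west cat west west a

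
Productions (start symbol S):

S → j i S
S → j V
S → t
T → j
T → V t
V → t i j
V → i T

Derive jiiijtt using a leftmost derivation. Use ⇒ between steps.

S ⇒ jV ⇒ jiT ⇒ jiVt ⇒ jiiTt ⇒ jiiVtt ⇒ jiiiTtt ⇒ jiiijtt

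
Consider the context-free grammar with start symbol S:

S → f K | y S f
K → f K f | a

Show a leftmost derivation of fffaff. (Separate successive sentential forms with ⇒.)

S ⇒ fK ⇒ ffKf ⇒ fffKff ⇒ fffaff

S ⇒ fK   [S → f K]
fK ⇒ ffKf   [K → f K f]
ffKf ⇒ fffKff   [K → f K f]
fffKff ⇒ fffaff   [K → a]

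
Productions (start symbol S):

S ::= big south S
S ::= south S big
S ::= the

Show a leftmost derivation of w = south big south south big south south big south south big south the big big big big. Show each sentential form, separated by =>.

S => south S big => south big south S big => south big south south S big big => south big south south big south S big big => south big south south big south south S big big big => south big south south big south south big south S big big big => south big south south big south south big south south S big big big big => south big south south big south south big south south big south S big big big big => south big south south big south south big south south big south the big big big big

S => south S big   [S ::= south S big]
south S big => south big south S big   [S ::= big south S]
south big south S big => south big south south S big big   [S ::= south S big]
south big south south S big big => south big south south big south S big big   [S ::= big south S]
south big south south big south S big big => south big south south big south south S big big big   [S ::= south S big]
south big south south big south south S big big big => south big south south big south south big south S big big big   [S ::= big south S]
south big south south big south south big south S big big big => south big south south big south south big south south S big big big big   [S ::= south S big]
south big south south big south south big south south S big big big big => south big south south big south south big south south big south S big big big big   [S ::= big south S]
south big south south big south south big south south big south S big big big big => south big south south big south south big south south big south the big big big big   [S ::= the]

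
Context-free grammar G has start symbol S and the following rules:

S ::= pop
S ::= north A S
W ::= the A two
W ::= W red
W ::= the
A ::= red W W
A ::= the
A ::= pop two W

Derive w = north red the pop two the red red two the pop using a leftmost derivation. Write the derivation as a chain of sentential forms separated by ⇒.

S ⇒ north A S ⇒ north red W W S ⇒ north red the A two W S ⇒ north red the pop two W two W S ⇒ north red the pop two W red two W S ⇒ north red the pop two W red red two W S ⇒ north red the pop two the red red two W S ⇒ north red the pop two the red red two the S ⇒ north red the pop two the red red two the pop

S ⇒ north A S   [S ::= north A S]
north A S ⇒ north red W W S   [A ::= red W W]
north red W W S ⇒ north red the A two W S   [W ::= the A two]
north red the A two W S ⇒ north red the pop two W two W S   [A ::= pop two W]
north red the pop two W two W S ⇒ north red the pop two W red two W S   [W ::= W red]
north red the pop two W red two W S ⇒ north red the pop two W red red two W S   [W ::= W red]
north red the pop two W red red two W S ⇒ north red the pop two the red red two W S   [W ::= the]
north red the pop two the red red two W S ⇒ north red the pop two the red red two the S   [W ::= the]
north red the pop two the red red two the S ⇒ north red the pop two the red red two the pop   [S ::= pop]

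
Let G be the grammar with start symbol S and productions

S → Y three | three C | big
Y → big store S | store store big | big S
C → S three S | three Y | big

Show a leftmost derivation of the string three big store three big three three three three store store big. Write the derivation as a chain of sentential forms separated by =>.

S => three C   [S → three C]
three C => three S three S   [C → S three S]
three S three S => three Y three three S   [S → Y three]
three Y three three S => three big store S three three S   [Y → big store S]
three big store S three three S => three big store three C three three S   [S → three C]
three big store three C three three S => three big store three big three three S   [C → big]
three big store three big three three S => three big store three big three three three C   [S → three C]
three big store three big three three three C => three big store three big three three three three Y   [C → three Y]
three big store three big three three three three Y => three big store three big three three three three store store big   [Y → store store big]

S => three C => three S three S => three Y three three S => three big store S three three S => three big store three C three three S => three big store three big three three S => three big store three big three three three C => three big store three big three three three three Y => three big store three big three three three three store store big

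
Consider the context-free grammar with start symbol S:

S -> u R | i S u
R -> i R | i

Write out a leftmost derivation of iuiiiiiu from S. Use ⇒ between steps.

S ⇒ iSu   [S -> i S u]
iSu ⇒ iuRu   [S -> u R]
iuRu ⇒ iuiRu   [R -> i R]
iuiRu ⇒ iuiiRu   [R -> i R]
iuiiRu ⇒ iuiiiRu   [R -> i R]
iuiiiRu ⇒ iuiiiiRu   [R -> i R]
iuiiiiRu ⇒ iuiiiiiu   [R -> i]

S⇒iSu⇒iuRu⇒iuiRu⇒iuiiRu⇒iuiiiRu⇒iuiiiiRu⇒iuiiiiiu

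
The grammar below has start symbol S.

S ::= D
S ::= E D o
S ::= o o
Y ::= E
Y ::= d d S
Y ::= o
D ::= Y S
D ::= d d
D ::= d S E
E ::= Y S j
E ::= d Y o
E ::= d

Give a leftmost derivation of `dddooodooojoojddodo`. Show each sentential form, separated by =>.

S=>EDo=>dYoDo=>dddSoDo=>dddoooDo=>dddooodSEo=>dddooodEDoEo=>dddooodYSjDoEo=>dddooodESjDoEo=>dddooodYSjSjDoEo=>dddooodoSjSjDoEo=>dddooodooojSjDoEo=>dddooodooojoojDoEo=>dddooodooojoojddoEo=>dddooodooojoojddodo

S => EDo   [S ::= E D o]
EDo => dYoDo   [E ::= d Y o]
dYoDo => dddSoDo   [Y ::= d d S]
dddSoDo => dddoooDo   [S ::= o o]
dddoooDo => dddooodSEo   [D ::= d S E]
dddooodSEo => dddooodEDoEo   [S ::= E D o]
dddooodEDoEo => dddooodYSjDoEo   [E ::= Y S j]
dddooodYSjDoEo => dddooodESjDoEo   [Y ::= E]
dddooodESjDoEo => dddooodYSjSjDoEo   [E ::= Y S j]
dddooodYSjSjDoEo => dddooodoSjSjDoEo   [Y ::= o]
dddooodoSjSjDoEo => dddooodooojSjDoEo   [S ::= o o]
dddooodooojSjDoEo => dddooodooojoojDoEo   [S ::= o o]
dddooodooojoojDoEo => dddooodooojoojddoEo   [D ::= d d]
dddooodooojoojddoEo => dddooodooojoojddodo   [E ::= d]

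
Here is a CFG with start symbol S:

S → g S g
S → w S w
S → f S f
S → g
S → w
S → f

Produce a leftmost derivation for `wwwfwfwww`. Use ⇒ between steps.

S ⇒ wSw ⇒ wwSww ⇒ wwwSwww ⇒ wwwfSfwww ⇒ wwwfwfwww

S ⇒ wSw   [S → w S w]
wSw ⇒ wwSww   [S → w S w]
wwSww ⇒ wwwSwww   [S → w S w]
wwwSwww ⇒ wwwfSfwww   [S → f S f]
wwwfSfwww ⇒ wwwfwfwww   [S → w]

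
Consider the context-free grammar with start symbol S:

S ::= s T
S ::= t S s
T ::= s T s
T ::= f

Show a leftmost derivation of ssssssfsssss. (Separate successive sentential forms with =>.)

S=>sT=>ssTs=>sssTss=>ssssTsss=>sssssTssss=>ssssssTsssss=>ssssssfsssss

S => sT   [S ::= s T]
sT => ssTs   [T ::= s T s]
ssTs => sssTss   [T ::= s T s]
sssTss => ssssTsss   [T ::= s T s]
ssssTsss => sssssTssss   [T ::= s T s]
sssssTssss => ssssssTsssss   [T ::= s T s]
ssssssTsssss => ssssssfsssss   [T ::= f]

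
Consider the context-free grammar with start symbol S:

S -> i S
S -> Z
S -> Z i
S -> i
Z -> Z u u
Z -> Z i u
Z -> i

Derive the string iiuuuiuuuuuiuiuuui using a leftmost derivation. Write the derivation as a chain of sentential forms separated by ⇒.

S ⇒ Zi ⇒ Zuui ⇒ Ziuuui ⇒ Ziuiuuui ⇒ Zuuiuiuuui ⇒ Zuuuuiuiuuui ⇒ Ziuuuuuiuiuuui ⇒ Zuuiuuuuuiuiuuui ⇒ Ziuuuiuuuuuiuiuuui ⇒ iiuuuiuuuuuiuiuuui

S ⇒ Zi   [S -> Z i]
Zi ⇒ Zuui   [Z -> Z u u]
Zuui ⇒ Ziuuui   [Z -> Z i u]
Ziuuui ⇒ Ziuiuuui   [Z -> Z i u]
Ziuiuuui ⇒ Zuuiuiuuui   [Z -> Z u u]
Zuuiuiuuui ⇒ Zuuuuiuiuuui   [Z -> Z u u]
Zuuuuiuiuuui ⇒ Ziuuuuuiuiuuui   [Z -> Z i u]
Ziuuuuuiuiuuui ⇒ Zuuiuuuuuiuiuuui   [Z -> Z u u]
Zuuiuuuuuiuiuuui ⇒ Ziuuuiuuuuuiuiuuui   [Z -> Z i u]
Ziuuuiuuuuuiuiuuui ⇒ iiuuuiuuuuuiuiuuui   [Z -> i]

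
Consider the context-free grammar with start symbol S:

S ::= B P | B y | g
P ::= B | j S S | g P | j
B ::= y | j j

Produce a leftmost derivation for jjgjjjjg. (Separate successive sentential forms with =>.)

S => BP   [S ::= B P]
BP => jjP   [B ::= j j]
jjP => jjgP   [P ::= g P]
jjgP => jjgjSS   [P ::= j S S]
jjgjSS => jjgjBPS   [S ::= B P]
jjgjBPS => jjgjjjPS   [B ::= j j]
jjgjjjPS => jjgjjjjS   [P ::= j]
jjgjjjjS => jjgjjjjg   [S ::= g]

S=>BP=>jjP=>jjgP=>jjgjSS=>jjgjBPS=>jjgjjjPS=>jjgjjjjS=>jjgjjjjg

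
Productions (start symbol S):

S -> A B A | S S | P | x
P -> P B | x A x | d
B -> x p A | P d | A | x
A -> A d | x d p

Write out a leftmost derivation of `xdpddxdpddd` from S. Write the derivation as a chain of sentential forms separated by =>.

S=>ABA=>xdpBA=>xdpPdA=>xdpddA=>xdpddAd=>xdpddAdd=>xdpddAddd=>xdpddxdpddd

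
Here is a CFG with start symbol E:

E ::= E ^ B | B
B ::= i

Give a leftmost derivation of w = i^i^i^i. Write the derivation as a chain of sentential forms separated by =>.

E => E^B => E^B^B => E^B^B^B => B^B^B^B => i^B^B^B => i^i^B^B => i^i^i^B => i^i^i^i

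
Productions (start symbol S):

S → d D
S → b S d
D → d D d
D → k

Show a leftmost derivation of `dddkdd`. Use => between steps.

S => dD => ddDd => dddDdd => dddkdd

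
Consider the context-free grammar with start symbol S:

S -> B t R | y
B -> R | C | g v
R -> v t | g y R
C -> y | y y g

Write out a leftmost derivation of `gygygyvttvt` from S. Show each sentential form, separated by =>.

S=>BtR=>RtR=>gyRtR=>gygyRtR=>gygygyRtR=>gygygyvttR=>gygygyvttvt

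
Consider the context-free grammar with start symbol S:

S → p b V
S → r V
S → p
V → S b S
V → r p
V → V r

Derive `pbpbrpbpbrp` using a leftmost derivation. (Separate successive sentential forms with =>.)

S => pbV => pbSbS => pbpbVbS => pbpbrpbS => pbpbrpbpbV => pbpbrpbpbrp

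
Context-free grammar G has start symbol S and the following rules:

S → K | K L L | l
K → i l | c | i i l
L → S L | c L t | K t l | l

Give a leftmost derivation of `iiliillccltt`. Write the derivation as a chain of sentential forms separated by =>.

S => KLL   [S → K L L]
KLL => iilLL   [K → i i l]
iilLL => iilSLL   [L → S L]
iilSLL => iilKLL   [S → K]
iilKLL => iiliilLL   [K → i i l]
iiliilLL => iiliillL   [L → l]
iiliillL => iiliillcLt   [L → c L t]
iiliillcLt => iiliillccLtt   [L → c L t]
iiliillccLtt => iiliillccltt   [L → l]

S => KLL => iilLL => iilSLL => iilKLL => iiliilLL => iiliillL => iiliillcLt => iiliillccLtt => iiliillccltt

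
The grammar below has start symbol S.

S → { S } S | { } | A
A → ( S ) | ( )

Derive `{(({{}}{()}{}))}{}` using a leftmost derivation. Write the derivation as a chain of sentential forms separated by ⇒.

S ⇒ {S}S   [S → { S } S]
{S}S ⇒ {A}S   [S → A]
{A}S ⇒ {(S)}S   [A → ( S )]
{(S)}S ⇒ {(A)}S   [S → A]
{(A)}S ⇒ {((S))}S   [A → ( S )]
{((S))}S ⇒ {(({S}S))}S   [S → { S } S]
{(({S}S))}S ⇒ {(({{}}S))}S   [S → { }]
{(({{}}S))}S ⇒ {(({{}}{S}S))}S   [S → { S } S]
{(({{}}{S}S))}S ⇒ {(({{}}{A}S))}S   [S → A]
{(({{}}{A}S))}S ⇒ {(({{}}{()}S))}S   [A → ( )]
{(({{}}{()}S))}S ⇒ {(({{}}{()}{}))}S   [S → { }]
{(({{}}{()}{}))}S ⇒ {(({{}}{()}{}))}{}   [S → { }]

S ⇒ {S}S ⇒ {A}S ⇒ {(S)}S ⇒ {(A)}S ⇒ {((S))}S ⇒ {(({S}S))}S ⇒ {(({{}}S))}S ⇒ {(({{}}{S}S))}S ⇒ {(({{}}{A}S))}S ⇒ {(({{}}{()}S))}S ⇒ {(({{}}{()}{}))}S ⇒ {(({{}}{()}{}))}{}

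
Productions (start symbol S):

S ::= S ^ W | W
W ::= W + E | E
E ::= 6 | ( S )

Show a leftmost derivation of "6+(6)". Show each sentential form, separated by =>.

S=>W=>W+E=>E+E=>6+E=>6+(S)=>6+(W)=>6+(E)=>6+(6)

S => W   [S ::= W]
W => W+E   [W ::= W + E]
W+E => E+E   [W ::= E]
E+E => 6+E   [E ::= 6]
6+E => 6+(S)   [E ::= ( S )]
6+(S) => 6+(W)   [S ::= W]
6+(W) => 6+(E)   [W ::= E]
6+(E) => 6+(6)   [E ::= 6]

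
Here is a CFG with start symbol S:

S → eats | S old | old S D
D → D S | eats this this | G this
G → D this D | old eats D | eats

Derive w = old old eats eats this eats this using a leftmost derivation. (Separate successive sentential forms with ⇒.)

S ⇒ old S D   [S → old S D]
old S D ⇒ old old S D D   [S → old S D]
old old S D D ⇒ old old eats D D   [S → eats]
old old eats D D ⇒ old old eats G this D   [D → G this]
old old eats G this D ⇒ old old eats eats this D   [G → eats]
old old eats eats this D ⇒ old old eats eats this G this   [D → G this]
old old eats eats this G this ⇒ old old eats eats this eats this   [G → eats]

S ⇒ old S D ⇒ old old S D D ⇒ old old eats D D ⇒ old old eats G this D ⇒ old old eats eats this D ⇒ old old eats eats this G this ⇒ old old eats eats this eats this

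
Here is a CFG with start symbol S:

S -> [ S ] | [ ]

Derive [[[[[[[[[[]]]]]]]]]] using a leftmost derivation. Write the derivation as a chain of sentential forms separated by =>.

S => [S]   [S -> [ S ]]
[S] => [[S]]   [S -> [ S ]]
[[S]] => [[[S]]]   [S -> [ S ]]
[[[S]]] => [[[[S]]]]   [S -> [ S ]]
[[[[S]]]] => [[[[[S]]]]]   [S -> [ S ]]
[[[[[S]]]]] => [[[[[[S]]]]]]   [S -> [ S ]]
[[[[[[S]]]]]] => [[[[[[[S]]]]]]]   [S -> [ S ]]
[[[[[[[S]]]]]]] => [[[[[[[[S]]]]]]]]   [S -> [ S ]]
[[[[[[[[S]]]]]]]] => [[[[[[[[[S]]]]]]]]]   [S -> [ S ]]
[[[[[[[[[S]]]]]]]]] => [[[[[[[[[[]]]]]]]]]]   [S -> [ ]]

S => [S] => [[S]] => [[[S]]] => [[[[S]]]] => [[[[[S]]]]] => [[[[[[S]]]]]] => [[[[[[[S]]]]]]] => [[[[[[[[S]]]]]]]] => [[[[[[[[[S]]]]]]]]] => [[[[[[[[[[]]]]]]]]]]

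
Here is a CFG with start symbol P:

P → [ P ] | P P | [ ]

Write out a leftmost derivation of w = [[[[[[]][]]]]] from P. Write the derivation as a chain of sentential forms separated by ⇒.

P⇒[P]⇒[[P]]⇒[[[P]]]⇒[[[[P]]]]⇒[[[[PP]]]]⇒[[[[[P]P]]]]⇒[[[[[[]]P]]]]⇒[[[[[[]][]]]]]

P ⇒ [P]   [P → [ P ]]
[P] ⇒ [[P]]   [P → [ P ]]
[[P]] ⇒ [[[P]]]   [P → [ P ]]
[[[P]]] ⇒ [[[[P]]]]   [P → [ P ]]
[[[[P]]]] ⇒ [[[[PP]]]]   [P → P P]
[[[[PP]]]] ⇒ [[[[[P]P]]]]   [P → [ P ]]
[[[[[P]P]]]] ⇒ [[[[[[]]P]]]]   [P → [ ]]
[[[[[[]]P]]]] ⇒ [[[[[[]][]]]]]   [P → [ ]]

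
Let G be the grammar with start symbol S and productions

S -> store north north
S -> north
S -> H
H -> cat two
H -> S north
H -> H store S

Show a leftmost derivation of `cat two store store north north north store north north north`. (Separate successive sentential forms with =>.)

S => H => S north => H north => S north north => H north north => H store S north north => S north store S north north => H north store S north north => H store S north store S north north => cat two store S north store S north north => cat two store store north north north store S north north => cat two store store north north north store north north north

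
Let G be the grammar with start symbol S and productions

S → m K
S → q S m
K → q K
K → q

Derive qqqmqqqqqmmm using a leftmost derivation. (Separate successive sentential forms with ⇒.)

S ⇒ qSm ⇒ qqSmm ⇒ qqqSmmm ⇒ qqqmKmmm ⇒ qqqmqKmmm ⇒ qqqmqqKmmm ⇒ qqqmqqqKmmm ⇒ qqqmqqqqKmmm ⇒ qqqmqqqqqmmm

S ⇒ qSm   [S → q S m]
qSm ⇒ qqSmm   [S → q S m]
qqSmm ⇒ qqqSmmm   [S → q S m]
qqqSmmm ⇒ qqqmKmmm   [S → m K]
qqqmKmmm ⇒ qqqmqKmmm   [K → q K]
qqqmqKmmm ⇒ qqqmqqKmmm   [K → q K]
qqqmqqKmmm ⇒ qqqmqqqKmmm   [K → q K]
qqqmqqqKmmm ⇒ qqqmqqqqKmmm   [K → q K]
qqqmqqqqKmmm ⇒ qqqmqqqqqmmm   [K → q]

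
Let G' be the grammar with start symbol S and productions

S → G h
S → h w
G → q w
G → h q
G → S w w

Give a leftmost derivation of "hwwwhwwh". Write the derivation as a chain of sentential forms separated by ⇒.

S ⇒ Gh ⇒ Swwh ⇒ Ghwwh ⇒ Swwhwwh ⇒ hwwwhwwh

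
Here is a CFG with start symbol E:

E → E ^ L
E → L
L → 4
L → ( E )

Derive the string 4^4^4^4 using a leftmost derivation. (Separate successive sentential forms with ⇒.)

E ⇒ E^L   [E → E ^ L]
E^L ⇒ E^L^L   [E → E ^ L]
E^L^L ⇒ E^L^L^L   [E → E ^ L]
E^L^L^L ⇒ L^L^L^L   [E → L]
L^L^L^L ⇒ 4^L^L^L   [L → 4]
4^L^L^L ⇒ 4^4^L^L   [L → 4]
4^4^L^L ⇒ 4^4^4^L   [L → 4]
4^4^4^L ⇒ 4^4^4^4   [L → 4]

E ⇒ E^L ⇒ E^L^L ⇒ E^L^L^L ⇒ L^L^L^L ⇒ 4^L^L^L ⇒ 4^4^L^L ⇒ 4^4^4^L ⇒ 4^4^4^4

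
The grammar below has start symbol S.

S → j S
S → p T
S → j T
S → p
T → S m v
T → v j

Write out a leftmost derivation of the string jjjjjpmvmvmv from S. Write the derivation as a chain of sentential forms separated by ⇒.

S⇒jT⇒jSmv⇒jjSmv⇒jjjTmv⇒jjjSmvmv⇒jjjjTmvmv⇒jjjjSmvmvmv⇒jjjjjSmvmvmv⇒jjjjjpmvmvmv

S ⇒ jT   [S → j T]
jT ⇒ jSmv   [T → S m v]
jSmv ⇒ jjSmv   [S → j S]
jjSmv ⇒ jjjTmv   [S → j T]
jjjTmv ⇒ jjjSmvmv   [T → S m v]
jjjSmvmv ⇒ jjjjTmvmv   [S → j T]
jjjjTmvmv ⇒ jjjjSmvmvmv   [T → S m v]
jjjjSmvmvmv ⇒ jjjjjSmvmvmv   [S → j S]
jjjjjSmvmvmv ⇒ jjjjjpmvmvmv   [S → p]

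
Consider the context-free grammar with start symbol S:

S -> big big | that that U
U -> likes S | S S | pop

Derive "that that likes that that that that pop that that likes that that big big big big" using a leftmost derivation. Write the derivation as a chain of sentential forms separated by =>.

S => that that U => that that likes S => that that likes that that U => that that likes that that S S => that that likes that that that that U S => that that likes that that that that pop S => that that likes that that that that pop that that U => that that likes that that that that pop that that likes S => that that likes that that that that pop that that likes that that U => that that likes that that that that pop that that likes that that S S => that that likes that that that that pop that that likes that that big big S => that that likes that that that that pop that that likes that that big big big big

S => that that U   [S -> that that U]
that that U => that that likes S   [U -> likes S]
that that likes S => that that likes that that U   [S -> that that U]
that that likes that that U => that that likes that that S S   [U -> S S]
that that likes that that S S => that that likes that that that that U S   [S -> that that U]
that that likes that that that that U S => that that likes that that that that pop S   [U -> pop]
that that likes that that that that pop S => that that likes that that that that pop that that U   [S -> that that U]
that that likes that that that that pop that that U => that that likes that that that that pop that that likes S   [U -> likes S]
that that likes that that that that pop that that likes S => that that likes that that that that pop that that likes that that U   [S -> that that U]
that that likes that that that that pop that that likes that that U => that that likes that that that that pop that that likes that that S S   [U -> S S]
that that likes that that that that pop that that likes that that S S => that that likes that that that that pop that that likes that that big big S   [S -> big big]
that that likes that that that that pop that that likes that that big big S => that that likes that that that that pop that that likes that that big big big big   [S -> big big]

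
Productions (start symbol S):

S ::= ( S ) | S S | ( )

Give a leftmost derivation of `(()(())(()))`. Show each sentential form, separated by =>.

S => (S) => (SS) => (()S) => (()SS) => (()(S)S) => (()(())S) => (()(())(S)) => (()(())(()))

S => (S)   [S ::= ( S )]
(S) => (SS)   [S ::= S S]
(SS) => (()S)   [S ::= ( )]
(()S) => (()SS)   [S ::= S S]
(()SS) => (()(S)S)   [S ::= ( S )]
(()(S)S) => (()(())S)   [S ::= ( )]
(()(())S) => (()(())(S))   [S ::= ( S )]
(()(())(S)) => (()(())(()))   [S ::= ( )]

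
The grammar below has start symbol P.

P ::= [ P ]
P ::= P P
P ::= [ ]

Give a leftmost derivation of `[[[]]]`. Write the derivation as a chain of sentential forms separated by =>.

P => [P]   [P ::= [ P ]]
[P] => [[P]]   [P ::= [ P ]]
[[P]] => [[[]]]   [P ::= [ ]]

P => [P] => [[P]] => [[[]]]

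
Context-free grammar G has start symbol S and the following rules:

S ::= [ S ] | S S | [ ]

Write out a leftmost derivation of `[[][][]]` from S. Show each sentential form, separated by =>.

S=>[S]=>[SS]=>[[]S]=>[[]SS]=>[[][]S]=>[[][][]]

S => [S]   [S ::= [ S ]]
[S] => [SS]   [S ::= S S]
[SS] => [[]S]   [S ::= [ ]]
[[]S] => [[]SS]   [S ::= S S]
[[]SS] => [[][]S]   [S ::= [ ]]
[[][]S] => [[][][]]   [S ::= [ ]]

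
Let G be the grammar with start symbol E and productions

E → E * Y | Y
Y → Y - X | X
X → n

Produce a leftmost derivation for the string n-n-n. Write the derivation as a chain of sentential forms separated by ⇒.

E ⇒ Y ⇒ Y-X ⇒ Y-X-X ⇒ X-X-X ⇒ n-X-X ⇒ n-n-X ⇒ n-n-n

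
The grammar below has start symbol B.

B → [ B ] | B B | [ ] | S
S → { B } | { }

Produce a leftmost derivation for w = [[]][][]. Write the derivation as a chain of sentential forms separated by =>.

B => BB   [B → B B]
BB => BBB   [B → B B]
BBB => [B]BB   [B → [ B ]]
[B]BB => [[]]BB   [B → [ ]]
[[]]BB => [[]][]B   [B → [ ]]
[[]][]B => [[]][][]   [B → [ ]]

B=>BB=>BBB=>[B]BB=>[[]]BB=>[[]][]B=>[[]][][]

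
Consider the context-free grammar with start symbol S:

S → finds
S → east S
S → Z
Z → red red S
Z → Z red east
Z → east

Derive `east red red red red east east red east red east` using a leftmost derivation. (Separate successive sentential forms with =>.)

S => east S => east Z => east Z red east => east red red S red east => east red red Z red east => east red red red red S red east => east red red red red east S red east => east red red red red east Z red east => east red red red red east Z red east red east => east red red red red east east red east red east

S => east S   [S → east S]
east S => east Z   [S → Z]
east Z => east Z red east   [Z → Z red east]
east Z red east => east red red S red east   [Z → red red S]
east red red S red east => east red red Z red east   [S → Z]
east red red Z red east => east red red red red S red east   [Z → red red S]
east red red red red S red east => east red red red red east S red east   [S → east S]
east red red red red east S red east => east red red red red east Z red east   [S → Z]
east red red red red east Z red east => east red red red red east Z red east red east   [Z → Z red east]
east red red red red east Z red east red east => east red red red red east east red east red east   [Z → east]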